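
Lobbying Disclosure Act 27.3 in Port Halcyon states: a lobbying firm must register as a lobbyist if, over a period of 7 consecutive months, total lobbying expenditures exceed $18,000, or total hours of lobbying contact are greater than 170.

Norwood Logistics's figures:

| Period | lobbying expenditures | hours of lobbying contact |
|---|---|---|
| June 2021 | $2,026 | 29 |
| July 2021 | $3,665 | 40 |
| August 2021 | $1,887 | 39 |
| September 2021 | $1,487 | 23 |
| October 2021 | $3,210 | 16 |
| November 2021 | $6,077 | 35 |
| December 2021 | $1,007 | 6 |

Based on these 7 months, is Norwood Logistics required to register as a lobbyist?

Yes

Total lobbying expenditures: $2,026 + $3,665 + $1,887 + $1,487 + $3,210 + $6,077 + $1,007 = $19,359 (> $18,000).
Total hours of lobbying contact: 29 + 40 + 39 + 23 + 16 + 35 + 6 = 188 (> 170).
The test is 'or': at least one threshold is exceeded.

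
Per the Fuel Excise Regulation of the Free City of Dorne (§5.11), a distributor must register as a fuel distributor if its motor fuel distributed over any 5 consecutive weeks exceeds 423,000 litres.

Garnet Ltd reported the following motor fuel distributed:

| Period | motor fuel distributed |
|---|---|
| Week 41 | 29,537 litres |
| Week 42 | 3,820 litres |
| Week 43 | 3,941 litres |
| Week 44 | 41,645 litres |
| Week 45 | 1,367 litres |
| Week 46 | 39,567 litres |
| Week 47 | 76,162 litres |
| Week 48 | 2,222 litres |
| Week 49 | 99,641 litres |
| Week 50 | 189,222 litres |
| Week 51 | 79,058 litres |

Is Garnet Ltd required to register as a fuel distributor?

Week 41–Week 45: 29,537 litres + 3,820 litres + 3,941 litres + 41,645 litres + 1,367 litres = 80,310 litres (under)
Week 42–Week 46: 3,820 litres + 3,941 litres + 41,645 litres + 1,367 litres + 39,567 litres = 90,340 litres (under)
Week 43–Week 47: 3,941 litres + 41,645 litres + 1,367 litres + 39,567 litres + 76,162 litres = 162,682 litres (under)
Week 44–Week 48: 41,645 litres + 1,367 litres + 39,567 litres + 76,162 litres + 2,222 litres = 160,963 litres (under)
Week 45–Week 49: 1,367 litres + 39,567 litres + 76,162 litres + 2,222 litres + 99,641 litres = 218,959 litres (under)
Week 46–Week 50: 39,567 litres + 76,162 litres + 2,222 litres + 99,641 litres + 189,222 litres = 406,814 litres (under)
Week 47–Week 51: 76,162 litres + 2,222 litres + 99,641 litres + 189,222 litres + 79,058 litres = 446,305 litres (over)
At least one window exceeds 423,000 litres.

Yes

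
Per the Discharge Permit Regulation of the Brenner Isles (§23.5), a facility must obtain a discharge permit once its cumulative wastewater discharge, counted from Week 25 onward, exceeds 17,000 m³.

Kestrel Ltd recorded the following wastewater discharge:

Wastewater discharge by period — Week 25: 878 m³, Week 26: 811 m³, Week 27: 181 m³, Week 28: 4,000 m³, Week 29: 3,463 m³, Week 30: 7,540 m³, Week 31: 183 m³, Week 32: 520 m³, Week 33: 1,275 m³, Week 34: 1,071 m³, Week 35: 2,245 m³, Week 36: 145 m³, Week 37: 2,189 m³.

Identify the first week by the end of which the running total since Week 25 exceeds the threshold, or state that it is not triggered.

Week 31

Through Week 25: 878 m³
Through Week 26: 1,689 m³
Through Week 27: 1,870 m³
Through Week 28: 5,870 m³
Through Week 29: 9,333 m³
Through Week 30: 16,873 m³
Through Week 31: 17,056 m³ ← exceeds threshold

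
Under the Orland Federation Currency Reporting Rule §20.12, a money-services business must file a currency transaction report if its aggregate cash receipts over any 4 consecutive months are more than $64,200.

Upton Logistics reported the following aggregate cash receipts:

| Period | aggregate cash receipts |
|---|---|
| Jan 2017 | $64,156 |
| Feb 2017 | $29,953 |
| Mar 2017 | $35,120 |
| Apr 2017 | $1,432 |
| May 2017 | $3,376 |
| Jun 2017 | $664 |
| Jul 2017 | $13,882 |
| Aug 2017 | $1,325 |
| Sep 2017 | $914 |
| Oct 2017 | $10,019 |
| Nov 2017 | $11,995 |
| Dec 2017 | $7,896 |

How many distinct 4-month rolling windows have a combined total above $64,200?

2

Jan 2017–Apr 2017: $64,156 + $29,953 + $35,120 + $1,432 = $130,661 (over)
Feb 2017–May 2017: $29,953 + $35,120 + $1,432 + $3,376 = $69,881 (over)
Mar 2017–Jun 2017: $35,120 + $1,432 + $3,376 + $664 = $40,592 (under)
Apr 2017–Jul 2017: $1,432 + $3,376 + $664 + $13,882 = $19,354 (under)
May 2017–Aug 2017: $3,376 + $664 + $13,882 + $1,325 = $19,247 (under)
Jun 2017–Sep 2017: $664 + $13,882 + $1,325 + $914 = $16,785 (under)
Jul 2017–Oct 2017: $13,882 + $1,325 + $914 + $10,019 = $26,140 (under)
Aug 2017–Nov 2017: $1,325 + $914 + $10,019 + $11,995 = $24,253 (under)
Sep 2017–Dec 2017: $914 + $10,019 + $11,995 + $7,896 = $30,824 (under)
2 windows exceed the threshold.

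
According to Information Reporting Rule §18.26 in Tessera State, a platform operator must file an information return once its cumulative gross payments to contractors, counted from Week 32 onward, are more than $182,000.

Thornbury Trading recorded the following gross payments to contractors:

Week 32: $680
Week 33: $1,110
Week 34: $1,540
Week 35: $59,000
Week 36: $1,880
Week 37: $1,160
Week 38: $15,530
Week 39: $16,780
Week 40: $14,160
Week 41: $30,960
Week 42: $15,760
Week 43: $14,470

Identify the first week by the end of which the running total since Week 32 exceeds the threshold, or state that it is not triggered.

Through Week 32: $680
Through Week 33: $1,790
Through Week 34: $3,330
Through Week 35: $62,330
Through Week 36: $64,210
Through Week 37: $65,370
Through Week 38: $80,900
Through Week 39: $97,680
Through Week 40: $111,840
Through Week 41: $142,800
Through Week 42: $158,560
Through Week 43: $173,030
Final cumulative total $173,030 ≤ $182,000; the threshold is never exceeded.

Not triggered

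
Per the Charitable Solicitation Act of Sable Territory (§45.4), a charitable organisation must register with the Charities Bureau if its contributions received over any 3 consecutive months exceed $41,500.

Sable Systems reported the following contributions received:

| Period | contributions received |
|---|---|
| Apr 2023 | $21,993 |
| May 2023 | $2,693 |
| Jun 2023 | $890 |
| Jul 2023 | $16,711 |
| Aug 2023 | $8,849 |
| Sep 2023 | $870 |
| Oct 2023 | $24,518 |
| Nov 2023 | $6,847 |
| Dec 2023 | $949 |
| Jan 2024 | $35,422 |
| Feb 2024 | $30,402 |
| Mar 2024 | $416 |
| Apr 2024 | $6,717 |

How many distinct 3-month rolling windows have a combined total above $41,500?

3

Apr 2023–Jun 2023: $21,993 + $2,693 + $890 = $25,576 (under)
May 2023–Jul 2023: $2,693 + $890 + $16,711 = $20,294 (under)
Jun 2023–Aug 2023: $890 + $16,711 + $8,849 = $26,450 (under)
Jul 2023–Sep 2023: $16,711 + $8,849 + $870 = $26,430 (under)
Aug 2023–Oct 2023: $8,849 + $870 + $24,518 = $34,237 (under)
Sep 2023–Nov 2023: $870 + $24,518 + $6,847 = $32,235 (under)
Oct 2023–Dec 2023: $24,518 + $6,847 + $949 = $32,314 (under)
Nov 2023–Jan 2024: $6,847 + $949 + $35,422 = $43,218 (over)
Dec 2023–Feb 2024: $949 + $35,422 + $30,402 = $66,773 (over)
Jan 2024–Mar 2024: $35,422 + $30,402 + $416 = $66,240 (over)
Feb 2024–Apr 2024: $30,402 + $416 + $6,717 = $37,535 (under)
3 windows exceed the threshold.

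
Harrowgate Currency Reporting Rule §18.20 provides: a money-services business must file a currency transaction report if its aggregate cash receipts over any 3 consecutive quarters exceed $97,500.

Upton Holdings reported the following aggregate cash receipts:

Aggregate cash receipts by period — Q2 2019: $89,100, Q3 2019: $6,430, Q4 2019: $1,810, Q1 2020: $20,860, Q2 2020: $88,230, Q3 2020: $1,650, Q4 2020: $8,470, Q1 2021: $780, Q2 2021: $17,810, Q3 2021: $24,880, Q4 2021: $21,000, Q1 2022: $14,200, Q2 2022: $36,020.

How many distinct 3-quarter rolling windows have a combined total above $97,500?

3

Q2 2019–Q4 2019: $89,100 + $6,430 + $1,810 = $97,340 (under)
Q3 2019–Q1 2020: $6,430 + $1,810 + $20,860 = $29,100 (under)
Q4 2019–Q2 2020: $1,810 + $20,860 + $88,230 = $110,900 (over)
Q1 2020–Q3 2020: $20,860 + $88,230 + $1,650 = $110,740 (over)
Q2 2020–Q4 2020: $88,230 + $1,650 + $8,470 = $98,350 (over)
Q3 2020–Q1 2021: $1,650 + $8,470 + $780 = $10,900 (under)
Q4 2020–Q2 2021: $8,470 + $780 + $17,810 = $27,060 (under)
Q1 2021–Q3 2021: $780 + $17,810 + $24,880 = $43,470 (under)
Q2 2021–Q4 2021: $17,810 + $24,880 + $21,000 = $63,690 (under)
Q3 2021–Q1 2022: $24,880 + $21,000 + $14,200 = $60,080 (under)
Q4 2021–Q2 2022: $21,000 + $14,200 + $36,020 = $71,220 (under)
3 windows exceed the threshold.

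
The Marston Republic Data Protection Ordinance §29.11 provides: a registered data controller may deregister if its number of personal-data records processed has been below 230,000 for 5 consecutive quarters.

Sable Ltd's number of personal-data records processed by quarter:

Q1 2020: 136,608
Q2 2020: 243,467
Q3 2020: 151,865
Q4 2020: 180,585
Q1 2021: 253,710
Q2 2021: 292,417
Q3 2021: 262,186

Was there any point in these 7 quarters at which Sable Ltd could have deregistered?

Quarters below 230,000: Q1 2020, Q3 2020, Q4 2020.
Longest run of consecutive quarters below the threshold: 2.
2 < 5, so Sable Ltd never became eligible.

No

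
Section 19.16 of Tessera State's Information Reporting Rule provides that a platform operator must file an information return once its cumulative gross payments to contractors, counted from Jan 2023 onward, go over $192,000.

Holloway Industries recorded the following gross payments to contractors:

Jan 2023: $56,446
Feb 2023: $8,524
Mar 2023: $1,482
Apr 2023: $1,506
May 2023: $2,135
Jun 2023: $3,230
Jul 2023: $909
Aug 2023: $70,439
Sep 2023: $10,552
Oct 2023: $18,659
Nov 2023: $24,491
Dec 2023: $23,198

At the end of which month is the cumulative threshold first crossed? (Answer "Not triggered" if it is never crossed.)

Through Jan 2023: $56,446
Through Feb 2023: $64,970
Through Mar 2023: $66,452
Through Apr 2023: $67,958
Through May 2023: $70,093
Through Jun 2023: $73,323
Through Jul 2023: $74,232
Through Aug 2023: $144,671
Through Sep 2023: $155,223
Through Oct 2023: $173,882
Through Nov 2023: $198,373 ← exceeds threshold

Nov 2023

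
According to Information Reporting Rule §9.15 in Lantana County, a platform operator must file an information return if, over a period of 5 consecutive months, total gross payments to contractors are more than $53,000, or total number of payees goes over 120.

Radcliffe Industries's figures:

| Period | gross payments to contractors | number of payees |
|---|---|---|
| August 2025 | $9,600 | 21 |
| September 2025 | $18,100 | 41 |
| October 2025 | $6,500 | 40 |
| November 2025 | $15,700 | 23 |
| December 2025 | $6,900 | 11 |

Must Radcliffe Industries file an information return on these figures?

Yes

Total gross payments to contractors: $9,600 + $18,100 + $6,500 + $15,700 + $6,900 = $56,800 (> $53,000).
Total number of payees: 21 + 41 + 40 + 23 + 11 = 136 (> 120).
The test is 'or': at least one threshold is exceeded.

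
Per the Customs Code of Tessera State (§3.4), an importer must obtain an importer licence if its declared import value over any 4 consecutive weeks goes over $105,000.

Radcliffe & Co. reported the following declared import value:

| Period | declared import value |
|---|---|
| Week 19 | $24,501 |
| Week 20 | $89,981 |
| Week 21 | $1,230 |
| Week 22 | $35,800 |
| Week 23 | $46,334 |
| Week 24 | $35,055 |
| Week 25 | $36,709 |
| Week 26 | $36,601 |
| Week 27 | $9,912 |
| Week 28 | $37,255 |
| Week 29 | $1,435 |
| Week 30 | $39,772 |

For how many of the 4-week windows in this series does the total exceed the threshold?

7

Week 19–Week 22: $24,501 + $89,981 + $1,230 + $35,800 = $151,512 (over)
Week 20–Week 23: $89,981 + $1,230 + $35,800 + $46,334 = $173,345 (over)
Week 21–Week 24: $1,230 + $35,800 + $46,334 + $35,055 = $118,419 (over)
Week 22–Week 25: $35,800 + $46,334 + $35,055 + $36,709 = $153,898 (over)
Week 23–Week 26: $46,334 + $35,055 + $36,709 + $36,601 = $154,699 (over)
Week 24–Week 27: $35,055 + $36,709 + $36,601 + $9,912 = $118,277 (over)
Week 25–Week 28: $36,709 + $36,601 + $9,912 + $37,255 = $120,477 (over)
Week 26–Week 29: $36,601 + $9,912 + $37,255 + $1,435 = $85,203 (under)
Week 27–Week 30: $9,912 + $37,255 + $1,435 + $39,772 = $88,374 (under)
7 windows exceed the threshold.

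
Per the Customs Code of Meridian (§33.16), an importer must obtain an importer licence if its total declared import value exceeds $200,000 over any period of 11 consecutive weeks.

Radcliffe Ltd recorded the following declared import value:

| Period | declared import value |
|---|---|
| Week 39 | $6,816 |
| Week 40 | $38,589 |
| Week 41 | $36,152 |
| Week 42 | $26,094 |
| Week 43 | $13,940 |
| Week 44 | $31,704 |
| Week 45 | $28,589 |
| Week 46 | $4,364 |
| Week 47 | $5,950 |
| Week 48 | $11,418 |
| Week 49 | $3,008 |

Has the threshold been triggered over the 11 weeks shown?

Yes

Total declared import value: $6,816 + $38,589 + $36,152 + $26,094 + $13,940 + $31,704 + $28,589 + $4,364 + $5,950 + $11,418 + $3,008 = $206,624.
$206,624 > $200,000, so the threshold is exceeded.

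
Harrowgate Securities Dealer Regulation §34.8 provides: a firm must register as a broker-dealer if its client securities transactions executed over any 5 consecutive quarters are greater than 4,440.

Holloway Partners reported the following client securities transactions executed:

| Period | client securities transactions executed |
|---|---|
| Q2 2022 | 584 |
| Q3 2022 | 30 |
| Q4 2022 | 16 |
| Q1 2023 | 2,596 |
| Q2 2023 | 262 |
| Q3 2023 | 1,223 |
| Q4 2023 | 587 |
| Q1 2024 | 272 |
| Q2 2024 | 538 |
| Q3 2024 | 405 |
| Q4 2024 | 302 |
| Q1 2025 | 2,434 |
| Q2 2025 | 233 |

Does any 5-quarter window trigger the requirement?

Q2 2022–Q2 2023: 584 + 30 + 16 + 2,596 + 262 = 3,488 (under)
Q3 2022–Q3 2023: 30 + 16 + 2,596 + 262 + 1,223 = 4,127 (under)
Q4 2022–Q4 2023: 16 + 2,596 + 262 + 1,223 + 587 = 4,684 (over)
Q1 2023–Q1 2024: 2,596 + 262 + 1,223 + 587 + 272 = 4,940 (over)
Q2 2023–Q2 2024: 262 + 1,223 + 587 + 272 + 538 = 2,882 (under)
Q3 2023–Q3 2024: 1,223 + 587 + 272 + 538 + 405 = 3,025 (under)
Q4 2023–Q4 2024: 587 + 272 + 538 + 405 + 302 = 2,104 (under)
Q1 2024–Q1 2025: 272 + 538 + 405 + 302 + 2,434 = 3,951 (under)
Q2 2024–Q2 2025: 538 + 405 + 302 + 2,434 + 233 = 3,912 (under)
At least one window exceeds 4,440.

Yes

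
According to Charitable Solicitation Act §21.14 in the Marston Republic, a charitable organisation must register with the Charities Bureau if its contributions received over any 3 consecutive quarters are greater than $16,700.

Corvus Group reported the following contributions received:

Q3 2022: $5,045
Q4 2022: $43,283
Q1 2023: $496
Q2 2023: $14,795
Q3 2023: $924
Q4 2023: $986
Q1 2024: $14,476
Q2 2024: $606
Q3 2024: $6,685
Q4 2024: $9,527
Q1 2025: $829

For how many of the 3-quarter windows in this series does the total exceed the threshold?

Q3 2022–Q1 2023: $5,045 + $43,283 + $496 = $48,824 (over)
Q4 2022–Q2 2023: $43,283 + $496 + $14,795 = $58,574 (over)
Q1 2023–Q3 2023: $496 + $14,795 + $924 = $16,215 (under)
Q2 2023–Q4 2023: $14,795 + $924 + $986 = $16,705 (over)
Q3 2023–Q1 2024: $924 + $986 + $14,476 = $16,386 (under)
Q4 2023–Q2 2024: $986 + $14,476 + $606 = $16,068 (under)
Q1 2024–Q3 2024: $14,476 + $606 + $6,685 = $21,767 (over)
Q2 2024–Q4 2024: $606 + $6,685 + $9,527 = $16,818 (over)
Q3 2024–Q1 2025: $6,685 + $9,527 + $829 = $17,041 (over)
6 windows exceed the threshold.

6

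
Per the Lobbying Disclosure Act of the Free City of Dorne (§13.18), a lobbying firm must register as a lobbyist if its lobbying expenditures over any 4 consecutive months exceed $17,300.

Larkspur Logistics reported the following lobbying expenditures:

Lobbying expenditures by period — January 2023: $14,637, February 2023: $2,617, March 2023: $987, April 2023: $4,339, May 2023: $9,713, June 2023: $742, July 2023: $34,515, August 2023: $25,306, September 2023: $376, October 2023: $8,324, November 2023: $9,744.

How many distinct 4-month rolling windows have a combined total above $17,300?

7

January 2023–April 2023: $14,637 + $2,617 + $987 + $4,339 = $22,580 (over)
February 2023–May 2023: $2,617 + $987 + $4,339 + $9,713 = $17,656 (over)
March 2023–June 2023: $987 + $4,339 + $9,713 + $742 = $15,781 (under)
April 2023–July 2023: $4,339 + $9,713 + $742 + $34,515 = $49,309 (over)
May 2023–August 2023: $9,713 + $742 + $34,515 + $25,306 = $70,276 (over)
June 2023–September 2023: $742 + $34,515 + $25,306 + $376 = $60,939 (over)
July 2023–October 2023: $34,515 + $25,306 + $376 + $8,324 = $68,521 (over)
August 2023–November 2023: $25,306 + $376 + $8,324 + $9,744 = $43,750 (over)
7 windows exceed the threshold.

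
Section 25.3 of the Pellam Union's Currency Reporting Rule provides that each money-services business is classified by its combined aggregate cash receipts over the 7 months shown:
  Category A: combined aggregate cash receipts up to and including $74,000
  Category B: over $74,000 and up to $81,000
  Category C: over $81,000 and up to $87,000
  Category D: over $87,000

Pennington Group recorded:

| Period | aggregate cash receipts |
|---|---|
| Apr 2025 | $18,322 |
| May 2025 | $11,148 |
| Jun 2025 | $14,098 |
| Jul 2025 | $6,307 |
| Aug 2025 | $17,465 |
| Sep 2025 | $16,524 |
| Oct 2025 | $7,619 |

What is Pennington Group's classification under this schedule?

Category D

Combined aggregate cash receipts: $18,322 + $11,148 + $14,098 + $6,307 + $17,465 + $16,524 + $7,619 = $91,483.
$91,483 > $87,000, so Category D applies.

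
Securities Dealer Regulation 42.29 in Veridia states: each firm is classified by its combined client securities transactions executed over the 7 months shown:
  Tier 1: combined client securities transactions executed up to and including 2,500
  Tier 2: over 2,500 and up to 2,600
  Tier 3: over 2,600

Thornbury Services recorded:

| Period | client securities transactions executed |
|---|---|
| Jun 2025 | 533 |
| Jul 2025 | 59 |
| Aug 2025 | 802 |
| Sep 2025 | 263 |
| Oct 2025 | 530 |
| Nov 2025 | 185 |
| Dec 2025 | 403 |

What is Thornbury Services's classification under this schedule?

Combined client securities transactions executed: 533 + 59 + 802 + 263 + 530 + 185 + 403 = 2,775.
2,775 > 2,600, so Tier 3 applies.

Tier 3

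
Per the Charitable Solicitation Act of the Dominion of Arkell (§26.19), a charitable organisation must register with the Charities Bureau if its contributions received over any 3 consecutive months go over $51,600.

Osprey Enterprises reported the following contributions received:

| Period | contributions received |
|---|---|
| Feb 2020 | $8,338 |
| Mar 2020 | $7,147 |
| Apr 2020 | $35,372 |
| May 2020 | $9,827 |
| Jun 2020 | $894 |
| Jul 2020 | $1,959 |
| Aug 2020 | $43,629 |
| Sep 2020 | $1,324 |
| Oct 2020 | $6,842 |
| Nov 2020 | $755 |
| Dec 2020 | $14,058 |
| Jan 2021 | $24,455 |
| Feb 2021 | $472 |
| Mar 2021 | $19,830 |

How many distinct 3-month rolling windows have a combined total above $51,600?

2

Feb 2020–Apr 2020: $8,338 + $7,147 + $35,372 = $50,857 (under)
Mar 2020–May 2020: $7,147 + $35,372 + $9,827 = $52,346 (over)
Apr 2020–Jun 2020: $35,372 + $9,827 + $894 = $46,093 (under)
May 2020–Jul 2020: $9,827 + $894 + $1,959 = $12,680 (under)
Jun 2020–Aug 2020: $894 + $1,959 + $43,629 = $46,482 (under)
Jul 2020–Sep 2020: $1,959 + $43,629 + $1,324 = $46,912 (under)
Aug 2020–Oct 2020: $43,629 + $1,324 + $6,842 = $51,795 (over)
Sep 2020–Nov 2020: $1,324 + $6,842 + $755 = $8,921 (under)
Oct 2020–Dec 2020: $6,842 + $755 + $14,058 = $21,655 (under)
Nov 2020–Jan 2021: $755 + $14,058 + $24,455 = $39,268 (under)
Dec 2020–Feb 2021: $14,058 + $24,455 + $472 = $38,985 (under)
Jan 2021–Mar 2021: $24,455 + $472 + $19,830 = $44,757 (under)
2 windows exceed the threshold.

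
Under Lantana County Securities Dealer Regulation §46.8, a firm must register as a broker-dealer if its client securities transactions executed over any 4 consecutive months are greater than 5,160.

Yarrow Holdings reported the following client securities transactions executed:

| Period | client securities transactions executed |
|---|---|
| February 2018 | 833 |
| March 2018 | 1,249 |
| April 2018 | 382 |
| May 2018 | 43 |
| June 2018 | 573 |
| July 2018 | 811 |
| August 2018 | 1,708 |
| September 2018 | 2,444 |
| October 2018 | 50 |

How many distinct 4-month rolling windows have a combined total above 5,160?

February 2018–May 2018: 833 + 1,249 + 382 + 43 = 2,507 (under)
March 2018–June 2018: 1,249 + 382 + 43 + 573 = 2,247 (under)
April 2018–July 2018: 382 + 43 + 573 + 811 = 1,809 (under)
May 2018–August 2018: 43 + 573 + 811 + 1,708 = 3,135 (under)
June 2018–September 2018: 573 + 811 + 1,708 + 2,444 = 5,536 (over)
July 2018–October 2018: 811 + 1,708 + 2,444 + 50 = 5,013 (under)
1 window exceeds the threshold.

1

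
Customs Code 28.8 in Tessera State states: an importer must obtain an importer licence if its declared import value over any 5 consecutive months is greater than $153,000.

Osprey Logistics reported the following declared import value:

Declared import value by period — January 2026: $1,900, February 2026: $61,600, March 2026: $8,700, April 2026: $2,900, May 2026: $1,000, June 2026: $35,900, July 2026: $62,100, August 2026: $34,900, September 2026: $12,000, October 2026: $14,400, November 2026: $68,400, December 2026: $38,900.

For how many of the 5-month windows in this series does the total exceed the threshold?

3

January 2026–May 2026: $1,900 + $61,600 + $8,700 + $2,900 + $1,000 = $76,100 (under)
February 2026–June 2026: $61,600 + $8,700 + $2,900 + $1,000 + $35,900 = $110,100 (under)
March 2026–July 2026: $8,700 + $2,900 + $1,000 + $35,900 + $62,100 = $110,600 (under)
April 2026–August 2026: $2,900 + $1,000 + $35,900 + $62,100 + $34,900 = $136,800 (under)
May 2026–September 2026: $1,000 + $35,900 + $62,100 + $34,900 + $12,000 = $145,900 (under)
June 2026–October 2026: $35,900 + $62,100 + $34,900 + $12,000 + $14,400 = $159,300 (over)
July 2026–November 2026: $62,100 + $34,900 + $12,000 + $14,400 + $68,400 = $191,800 (over)
August 2026–December 2026: $34,900 + $12,000 + $14,400 + $68,400 + $38,900 = $168,600 (over)
3 windows exceed the threshold.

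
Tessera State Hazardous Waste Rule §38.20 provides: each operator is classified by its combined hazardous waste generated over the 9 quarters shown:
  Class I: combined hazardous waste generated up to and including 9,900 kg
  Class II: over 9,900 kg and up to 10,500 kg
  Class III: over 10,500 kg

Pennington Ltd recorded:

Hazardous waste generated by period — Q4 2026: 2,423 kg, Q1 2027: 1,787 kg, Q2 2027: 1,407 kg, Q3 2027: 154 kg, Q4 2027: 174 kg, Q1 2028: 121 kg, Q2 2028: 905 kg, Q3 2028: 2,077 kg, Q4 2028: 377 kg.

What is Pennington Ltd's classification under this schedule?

Class I

Combined hazardous waste generated: 2,423 kg + 1,787 kg + 1,407 kg + 154 kg + 174 kg + 121 kg + 905 kg + 2,077 kg + 377 kg = 9,425 kg.
9,425 kg ≤ 9,900 kg, so Class I applies.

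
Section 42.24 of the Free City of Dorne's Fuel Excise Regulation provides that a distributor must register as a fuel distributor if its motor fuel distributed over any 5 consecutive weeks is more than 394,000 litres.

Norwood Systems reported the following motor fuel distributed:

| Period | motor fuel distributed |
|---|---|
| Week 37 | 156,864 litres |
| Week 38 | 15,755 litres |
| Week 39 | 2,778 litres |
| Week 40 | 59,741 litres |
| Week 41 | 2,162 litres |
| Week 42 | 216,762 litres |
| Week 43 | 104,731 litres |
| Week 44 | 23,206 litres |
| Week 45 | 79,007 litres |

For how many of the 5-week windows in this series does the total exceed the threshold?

Week 37–Week 41: 156,864 litres + 15,755 litres + 2,778 litres + 59,741 litres + 2,162 litres = 237,300 litres (under)
Week 38–Week 42: 15,755 litres + 2,778 litres + 59,741 litres + 2,162 litres + 216,762 litres = 297,198 litres (under)
Week 39–Week 43: 2,778 litres + 59,741 litres + 2,162 litres + 216,762 litres + 104,731 litres = 386,174 litres (under)
Week 40–Week 44: 59,741 litres + 2,162 litres + 216,762 litres + 104,731 litres + 23,206 litres = 406,602 litres (over)
Week 41–Week 45: 2,162 litres + 216,762 litres + 104,731 litres + 23,206 litres + 79,007 litres = 425,868 litres (over)
2 windows exceed the threshold.

2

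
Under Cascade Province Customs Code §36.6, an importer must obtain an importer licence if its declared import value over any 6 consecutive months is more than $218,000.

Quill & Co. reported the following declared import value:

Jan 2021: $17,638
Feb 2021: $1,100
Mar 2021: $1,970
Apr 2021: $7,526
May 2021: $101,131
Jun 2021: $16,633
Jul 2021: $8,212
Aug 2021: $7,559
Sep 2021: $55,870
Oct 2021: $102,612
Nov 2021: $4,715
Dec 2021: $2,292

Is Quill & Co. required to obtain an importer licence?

Yes

Jan 2021–Jun 2021: $17,638 + $1,100 + $1,970 + $7,526 + $101,131 + $16,633 = $145,998 (under)
Feb 2021–Jul 2021: $1,100 + $1,970 + $7,526 + $101,131 + $16,633 + $8,212 = $136,572 (under)
Mar 2021–Aug 2021: $1,970 + $7,526 + $101,131 + $16,633 + $8,212 + $7,559 = $143,031 (under)
Apr 2021–Sep 2021: $7,526 + $101,131 + $16,633 + $8,212 + $7,559 + $55,870 = $196,931 (under)
May 2021–Oct 2021: $101,131 + $16,633 + $8,212 + $7,559 + $55,870 + $102,612 = $292,017 (over)
Jun 2021–Nov 2021: $16,633 + $8,212 + $7,559 + $55,870 + $102,612 + $4,715 = $195,601 (under)
Jul 2021–Dec 2021: $8,212 + $7,559 + $55,870 + $102,612 + $4,715 + $2,292 = $181,260 (under)
At least one window exceeds $218,000.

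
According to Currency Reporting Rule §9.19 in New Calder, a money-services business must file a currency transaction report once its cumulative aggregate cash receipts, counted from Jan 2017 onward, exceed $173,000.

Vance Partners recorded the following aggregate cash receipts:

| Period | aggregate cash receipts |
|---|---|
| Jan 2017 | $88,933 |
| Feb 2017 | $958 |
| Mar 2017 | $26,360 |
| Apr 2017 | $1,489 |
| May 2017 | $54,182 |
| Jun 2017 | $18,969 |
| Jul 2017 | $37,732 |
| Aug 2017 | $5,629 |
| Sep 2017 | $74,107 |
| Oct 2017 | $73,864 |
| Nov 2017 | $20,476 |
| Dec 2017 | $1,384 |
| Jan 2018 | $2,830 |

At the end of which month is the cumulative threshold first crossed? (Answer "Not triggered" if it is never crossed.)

Through Jan 2017: $88,933
Through Feb 2017: $89,891
Through Mar 2017: $116,251
Through Apr 2017: $117,740
Through May 2017: $171,922
Through Jun 2017: $190,891 ← exceeds threshold

Jun 2017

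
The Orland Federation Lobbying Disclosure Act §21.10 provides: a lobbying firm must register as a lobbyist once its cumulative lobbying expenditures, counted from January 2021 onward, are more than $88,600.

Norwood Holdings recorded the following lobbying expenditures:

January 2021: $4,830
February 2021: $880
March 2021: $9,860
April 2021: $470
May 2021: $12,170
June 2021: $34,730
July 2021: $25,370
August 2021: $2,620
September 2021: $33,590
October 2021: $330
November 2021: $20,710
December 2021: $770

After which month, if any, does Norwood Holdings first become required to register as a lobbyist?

Through January 2021: $4,830
Through February 2021: $5,710
Through March 2021: $15,570
Through April 2021: $16,040
Through May 2021: $28,210
Through June 2021: $62,940
Through July 2021: $88,310
Through August 2021: $90,930 ← exceeds threshold

August 2021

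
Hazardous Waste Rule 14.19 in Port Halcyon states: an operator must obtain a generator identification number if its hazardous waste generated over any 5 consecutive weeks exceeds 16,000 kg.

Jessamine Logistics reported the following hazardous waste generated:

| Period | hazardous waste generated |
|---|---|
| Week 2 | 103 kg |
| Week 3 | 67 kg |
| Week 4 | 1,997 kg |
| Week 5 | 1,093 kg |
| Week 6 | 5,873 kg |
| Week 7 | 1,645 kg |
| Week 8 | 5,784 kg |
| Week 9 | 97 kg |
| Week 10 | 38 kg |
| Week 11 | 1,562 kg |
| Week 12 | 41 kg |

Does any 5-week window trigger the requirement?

Yes

Week 2–Week 6: 103 kg + 67 kg + 1,997 kg + 1,093 kg + 5,873 kg = 9,133 kg (under)
Week 3–Week 7: 67 kg + 1,997 kg + 1,093 kg + 5,873 kg + 1,645 kg = 10,675 kg (under)
Week 4–Week 8: 1,997 kg + 1,093 kg + 5,873 kg + 1,645 kg + 5,784 kg = 16,392 kg (over)
Week 5–Week 9: 1,093 kg + 5,873 kg + 1,645 kg + 5,784 kg + 97 kg = 14,492 kg (under)
Week 6–Week 10: 5,873 kg + 1,645 kg + 5,784 kg + 97 kg + 38 kg = 13,437 kg (under)
Week 7–Week 11: 1,645 kg + 5,784 kg + 97 kg + 38 kg + 1,562 kg = 9,126 kg (under)
Week 8–Week 12: 5,784 kg + 97 kg + 38 kg + 1,562 kg + 41 kg = 7,522 kg (under)
At least one window exceeds 16,000 kg.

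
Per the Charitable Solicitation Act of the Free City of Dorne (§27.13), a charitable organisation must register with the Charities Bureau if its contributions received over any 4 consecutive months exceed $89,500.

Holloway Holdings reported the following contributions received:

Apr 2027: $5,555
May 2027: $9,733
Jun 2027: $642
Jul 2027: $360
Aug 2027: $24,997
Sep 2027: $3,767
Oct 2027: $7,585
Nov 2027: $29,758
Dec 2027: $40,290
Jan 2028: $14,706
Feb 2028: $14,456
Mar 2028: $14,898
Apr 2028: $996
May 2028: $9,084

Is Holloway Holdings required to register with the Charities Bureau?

Yes

Apr 2027–Jul 2027: $5,555 + $9,733 + $642 + $360 = $16,290 (under)
May 2027–Aug 2027: $9,733 + $642 + $360 + $24,997 = $35,732 (under)
Jun 2027–Sep 2027: $642 + $360 + $24,997 + $3,767 = $29,766 (under)
Jul 2027–Oct 2027: $360 + $24,997 + $3,767 + $7,585 = $36,709 (under)
Aug 2027–Nov 2027: $24,997 + $3,767 + $7,585 + $29,758 = $66,107 (under)
Sep 2027–Dec 2027: $3,767 + $7,585 + $29,758 + $40,290 = $81,400 (under)
Oct 2027–Jan 2028: $7,585 + $29,758 + $40,290 + $14,706 = $92,339 (over)
Nov 2027–Feb 2028: $29,758 + $40,290 + $14,706 + $14,456 = $99,210 (over)
Dec 2027–Mar 2028: $40,290 + $14,706 + $14,456 + $14,898 = $84,350 (under)
Jan 2028–Apr 2028: $14,706 + $14,456 + $14,898 + $996 = $45,056 (under)
Feb 2028–May 2028: $14,456 + $14,898 + $996 + $9,084 = $39,434 (under)
At least one window exceeds $89,500.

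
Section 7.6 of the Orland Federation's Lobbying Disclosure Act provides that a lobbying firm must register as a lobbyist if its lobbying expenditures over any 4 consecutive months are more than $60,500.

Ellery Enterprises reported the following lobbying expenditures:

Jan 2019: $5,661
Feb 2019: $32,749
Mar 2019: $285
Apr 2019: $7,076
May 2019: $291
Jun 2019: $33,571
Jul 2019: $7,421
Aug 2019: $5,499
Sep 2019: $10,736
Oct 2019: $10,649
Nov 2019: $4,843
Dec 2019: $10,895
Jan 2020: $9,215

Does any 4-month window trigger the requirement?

No

Jan 2019–Apr 2019: $5,661 + $32,749 + $285 + $7,076 = $45,771 (under)
Feb 2019–May 2019: $32,749 + $285 + $7,076 + $291 = $40,401 (under)
Mar 2019–Jun 2019: $285 + $7,076 + $291 + $33,571 = $41,223 (under)
Apr 2019–Jul 2019: $7,076 + $291 + $33,571 + $7,421 = $48,359 (under)
May 2019–Aug 2019: $291 + $33,571 + $7,421 + $5,499 = $46,782 (under)
Jun 2019–Sep 2019: $33,571 + $7,421 + $5,499 + $10,736 = $57,227 (under)
Jul 2019–Oct 2019: $7,421 + $5,499 + $10,736 + $10,649 = $34,305 (under)
Aug 2019–Nov 2019: $5,499 + $10,736 + $10,649 + $4,843 = $31,727 (under)
Sep 2019–Dec 2019: $10,736 + $10,649 + $4,843 + $10,895 = $37,123 (under)
Oct 2019–Jan 2020: $10,649 + $4,843 + $10,895 + $9,215 = $35,602 (under)
No window exceeds $60,500.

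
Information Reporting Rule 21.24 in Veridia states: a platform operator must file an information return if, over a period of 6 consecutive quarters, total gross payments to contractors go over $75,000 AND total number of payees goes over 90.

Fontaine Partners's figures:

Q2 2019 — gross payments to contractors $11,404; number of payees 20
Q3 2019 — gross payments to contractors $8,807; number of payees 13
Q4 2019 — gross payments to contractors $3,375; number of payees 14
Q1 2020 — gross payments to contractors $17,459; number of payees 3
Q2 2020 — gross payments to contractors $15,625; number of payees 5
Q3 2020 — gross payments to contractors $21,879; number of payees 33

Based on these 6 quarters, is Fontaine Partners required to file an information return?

No

Total gross payments to contractors: $11,404 + $8,807 + $3,375 + $17,459 + $15,625 + $21,879 = $78,549 (> $75,000).
Total number of payees: 20 + 13 + 14 + 3 + 5 + 33 = 88 (≤ 90).
The test is 'and': the rule requires both, and at least one is not exceeded.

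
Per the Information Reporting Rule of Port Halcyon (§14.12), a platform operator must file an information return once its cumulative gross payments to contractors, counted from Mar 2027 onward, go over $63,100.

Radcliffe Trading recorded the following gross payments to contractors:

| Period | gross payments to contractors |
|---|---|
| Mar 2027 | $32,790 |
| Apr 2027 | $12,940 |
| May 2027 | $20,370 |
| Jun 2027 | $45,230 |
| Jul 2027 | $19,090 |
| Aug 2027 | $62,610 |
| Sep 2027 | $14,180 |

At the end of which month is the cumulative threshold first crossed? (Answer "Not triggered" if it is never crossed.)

May 2027

Through Mar 2027: $32,790
Through Apr 2027: $45,730
Through May 2027: $66,100 ← exceeds threshold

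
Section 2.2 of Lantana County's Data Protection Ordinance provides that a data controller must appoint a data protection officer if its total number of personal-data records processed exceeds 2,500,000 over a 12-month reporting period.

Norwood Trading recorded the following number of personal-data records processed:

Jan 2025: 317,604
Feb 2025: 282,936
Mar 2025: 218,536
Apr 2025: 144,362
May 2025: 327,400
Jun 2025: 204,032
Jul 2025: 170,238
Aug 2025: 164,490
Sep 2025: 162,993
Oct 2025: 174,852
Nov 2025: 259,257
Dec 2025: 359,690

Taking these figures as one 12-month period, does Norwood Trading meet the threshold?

Total number of personal-data records processed: 317,604 + 282,936 + 218,536 + 144,362 + 327,400 + 204,032 + 170,238 + 164,490 + 162,993 + 174,852 + 259,257 + 359,690 = 2,786,390.
2,786,390 > 2,500,000, so the threshold is exceeded.

Yes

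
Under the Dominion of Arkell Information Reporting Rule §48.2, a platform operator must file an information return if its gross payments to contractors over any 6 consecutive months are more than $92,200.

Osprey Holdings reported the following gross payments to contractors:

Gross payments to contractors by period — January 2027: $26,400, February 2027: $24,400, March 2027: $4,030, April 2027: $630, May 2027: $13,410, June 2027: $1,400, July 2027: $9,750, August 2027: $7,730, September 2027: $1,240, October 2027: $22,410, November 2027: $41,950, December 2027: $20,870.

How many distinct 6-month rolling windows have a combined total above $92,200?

January 2027–June 2027: $26,400 + $24,400 + $4,030 + $630 + $13,410 + $1,400 = $70,270 (under)
February 2027–July 2027: $24,400 + $4,030 + $630 + $13,410 + $1,400 + $9,750 = $53,620 (under)
March 2027–August 2027: $4,030 + $630 + $13,410 + $1,400 + $9,750 + $7,730 = $36,950 (under)
April 2027–September 2027: $630 + $13,410 + $1,400 + $9,750 + $7,730 + $1,240 = $34,160 (under)
May 2027–October 2027: $13,410 + $1,400 + $9,750 + $7,730 + $1,240 + $22,410 = $55,940 (under)
June 2027–November 2027: $1,400 + $9,750 + $7,730 + $1,240 + $22,410 + $41,950 = $84,480 (under)
July 2027–December 2027: $9,750 + $7,730 + $1,240 + $22,410 + $41,950 + $20,870 = $103,950 (over)
1 window exceeds the threshold.

1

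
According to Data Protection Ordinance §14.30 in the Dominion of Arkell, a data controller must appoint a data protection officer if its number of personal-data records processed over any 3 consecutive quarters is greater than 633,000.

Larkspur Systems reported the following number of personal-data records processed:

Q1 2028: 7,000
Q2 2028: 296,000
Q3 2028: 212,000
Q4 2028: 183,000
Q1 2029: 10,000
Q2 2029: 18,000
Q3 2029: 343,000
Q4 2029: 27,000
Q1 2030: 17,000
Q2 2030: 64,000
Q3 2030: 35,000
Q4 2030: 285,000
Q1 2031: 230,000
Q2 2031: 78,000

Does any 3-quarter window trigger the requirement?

Yes

Q1 2028–Q3 2028: 7,000 + 296,000 + 212,000 = 515,000 (under)
Q2 2028–Q4 2028: 296,000 + 212,000 + 183,000 = 691,000 (over)
Q3 2028–Q1 2029: 212,000 + 183,000 + 10,000 = 405,000 (under)
Q4 2028–Q2 2029: 183,000 + 10,000 + 18,000 = 211,000 (under)
Q1 2029–Q3 2029: 10,000 + 18,000 + 343,000 = 371,000 (under)
Q2 2029–Q4 2029: 18,000 + 343,000 + 27,000 = 388,000 (under)
Q3 2029–Q1 2030: 343,000 + 27,000 + 17,000 = 387,000 (under)
Q4 2029–Q2 2030: 27,000 + 17,000 + 64,000 = 108,000 (under)
Q1 2030–Q3 2030: 17,000 + 64,000 + 35,000 = 116,000 (under)
Q2 2030–Q4 2030: 64,000 + 35,000 + 285,000 = 384,000 (under)
Q3 2030–Q1 2031: 35,000 + 285,000 + 230,000 = 550,000 (under)
Q4 2030–Q2 2031: 285,000 + 230,000 + 78,000 = 593,000 (under)
At least one window exceeds 633,000.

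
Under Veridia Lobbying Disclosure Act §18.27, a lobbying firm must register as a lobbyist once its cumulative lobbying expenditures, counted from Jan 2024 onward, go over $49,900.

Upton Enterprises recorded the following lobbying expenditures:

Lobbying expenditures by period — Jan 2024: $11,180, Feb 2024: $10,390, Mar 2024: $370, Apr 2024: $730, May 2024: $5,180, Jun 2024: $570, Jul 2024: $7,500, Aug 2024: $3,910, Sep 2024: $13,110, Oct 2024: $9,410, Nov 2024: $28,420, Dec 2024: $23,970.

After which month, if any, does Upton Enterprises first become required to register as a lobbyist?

Sep 2024

Through Jan 2024: $11,180
Through Feb 2024: $21,570
Through Mar 2024: $21,940
Through Apr 2024: $22,670
Through May 2024: $27,850
Through Jun 2024: $28,420
Through Jul 2024: $35,920
Through Aug 2024: $39,830
Through Sep 2024: $52,940 ← exceeds threshold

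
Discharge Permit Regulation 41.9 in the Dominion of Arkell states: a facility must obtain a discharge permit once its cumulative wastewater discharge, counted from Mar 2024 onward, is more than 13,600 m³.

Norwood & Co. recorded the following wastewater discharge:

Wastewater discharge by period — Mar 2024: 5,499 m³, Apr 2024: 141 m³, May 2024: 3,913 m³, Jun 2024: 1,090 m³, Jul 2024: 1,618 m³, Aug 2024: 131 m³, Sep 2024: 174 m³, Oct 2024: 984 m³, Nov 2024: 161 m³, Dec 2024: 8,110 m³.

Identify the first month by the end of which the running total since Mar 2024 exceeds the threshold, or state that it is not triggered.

Nov 2024

Through Mar 2024: 5,499 m³
Through Apr 2024: 5,640 m³
Through May 2024: 9,553 m³
Through Jun 2024: 10,643 m³
Through Jul 2024: 12,261 m³
Through Aug 2024: 12,392 m³
Through Sep 2024: 12,566 m³
Through Oct 2024: 13,550 m³
Through Nov 2024: 13,711 m³ ← exceeds threshold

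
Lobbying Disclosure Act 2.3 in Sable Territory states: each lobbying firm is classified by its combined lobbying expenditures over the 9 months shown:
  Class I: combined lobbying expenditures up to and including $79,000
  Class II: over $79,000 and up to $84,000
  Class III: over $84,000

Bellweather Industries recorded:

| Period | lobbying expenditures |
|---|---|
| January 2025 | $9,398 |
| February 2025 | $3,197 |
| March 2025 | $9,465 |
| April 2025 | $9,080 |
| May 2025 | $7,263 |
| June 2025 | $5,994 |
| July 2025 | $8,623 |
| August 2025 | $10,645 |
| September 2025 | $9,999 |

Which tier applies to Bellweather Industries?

Class I

Combined lobbying expenditures: $9,398 + $3,197 + $9,465 + $9,080 + $7,263 + $5,994 + $8,623 + $10,645 + $9,999 = $73,664.
$73,664 ≤ $79,000, so Class I applies.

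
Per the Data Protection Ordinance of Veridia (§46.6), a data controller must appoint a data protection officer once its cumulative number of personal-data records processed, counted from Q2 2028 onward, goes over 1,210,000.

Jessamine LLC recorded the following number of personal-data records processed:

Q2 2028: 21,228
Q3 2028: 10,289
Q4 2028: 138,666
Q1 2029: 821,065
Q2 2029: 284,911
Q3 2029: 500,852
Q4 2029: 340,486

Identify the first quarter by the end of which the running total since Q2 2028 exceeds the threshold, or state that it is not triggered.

Q2 2029

Through Q2 2028: 21,228
Through Q3 2028: 31,517
Through Q4 2028: 170,183
Through Q1 2029: 991,248
Through Q2 2029: 1,276,159 ← exceeds threshold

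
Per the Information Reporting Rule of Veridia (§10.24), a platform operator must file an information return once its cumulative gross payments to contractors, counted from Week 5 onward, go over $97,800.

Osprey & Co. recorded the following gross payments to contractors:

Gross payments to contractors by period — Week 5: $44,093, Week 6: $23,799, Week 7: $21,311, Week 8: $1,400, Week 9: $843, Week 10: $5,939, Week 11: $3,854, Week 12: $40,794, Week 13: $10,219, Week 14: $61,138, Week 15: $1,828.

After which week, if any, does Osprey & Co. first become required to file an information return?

Week 11

Through Week 5: $44,093
Through Week 6: $67,892
Through Week 7: $89,203
Through Week 8: $90,603
Through Week 9: $91,446
Through Week 10: $97,385
Through Week 11: $101,239 ← exceeds threshold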